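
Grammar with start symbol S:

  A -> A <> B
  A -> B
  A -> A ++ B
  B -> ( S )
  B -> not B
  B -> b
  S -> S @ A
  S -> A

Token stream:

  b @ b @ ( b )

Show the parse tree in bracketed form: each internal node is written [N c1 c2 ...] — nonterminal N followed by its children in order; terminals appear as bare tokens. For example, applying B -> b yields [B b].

S
S @ A
S @ A @ A
A @ A @ A
B @ A @ A
b @ A @ A
b @ B @ A
b @ b @ A
b @ b @ B
b @ b @ ( S )
b @ b @ ( A )
b @ b @ ( B )
b @ b @ ( b )

[S [S [S [A [B b]]] @ [A [B b]]] @ [A [B ( [S [A [B b]]] )]]]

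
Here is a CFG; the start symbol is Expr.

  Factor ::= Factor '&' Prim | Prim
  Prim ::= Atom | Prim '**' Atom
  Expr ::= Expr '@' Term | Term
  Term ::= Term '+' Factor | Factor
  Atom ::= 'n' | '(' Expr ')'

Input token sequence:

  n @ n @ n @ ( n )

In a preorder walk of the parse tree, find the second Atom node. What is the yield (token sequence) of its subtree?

[Expr [Expr [Expr [Expr [Term [Factor [Prim [Atom n]]]]] @ [Term [Factor [Prim [Atom n]]]]] @ [Term [Factor [Prim [Atom n]]]]] @ [Term [Factor [Prim [Atom ( [Expr [Term [Factor [Prim [Atom n]]]]] )]]]]]

n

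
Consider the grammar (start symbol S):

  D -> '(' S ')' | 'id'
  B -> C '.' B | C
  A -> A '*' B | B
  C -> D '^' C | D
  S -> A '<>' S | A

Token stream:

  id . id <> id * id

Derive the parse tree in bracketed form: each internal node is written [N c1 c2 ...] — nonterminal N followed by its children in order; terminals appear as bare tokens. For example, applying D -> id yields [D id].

[S [A [B [C [D id]] . [B [C [D id]]]]] <> [S [A [A [B [C [D id]]]] * [B [C [D id]]]]]]

S
A <> S
B <> S
C . B <> S
D . B <> S
id . B <> S
id . C <> S
id . D <> S
id . id <> S
id . id <> A
id . id <> A * B
id . id <> B * B
id . id <> C * B
id . id <> D * B
id . id <> id * B
id . id <> id * C
id . id <> id * D
id . id <> id * id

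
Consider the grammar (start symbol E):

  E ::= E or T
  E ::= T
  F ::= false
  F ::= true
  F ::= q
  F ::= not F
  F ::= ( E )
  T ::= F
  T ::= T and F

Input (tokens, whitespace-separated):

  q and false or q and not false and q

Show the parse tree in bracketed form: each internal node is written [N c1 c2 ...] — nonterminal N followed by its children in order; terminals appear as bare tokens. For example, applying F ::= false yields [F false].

E
E or T
T or T
T and F or T
F and F or T
q and F or T
q and false or T
q and false or T and F
q and false or T and F and F
q and false or F and F and F
q and false or q and F and F
q and false or q and not F and F
q and false or q and not false and F
q and false or q and not false and q

[E [E [T [T [F q]] and [F false]]] or [T [T [T [F q]] and [F not [F false]]] and [F q]]]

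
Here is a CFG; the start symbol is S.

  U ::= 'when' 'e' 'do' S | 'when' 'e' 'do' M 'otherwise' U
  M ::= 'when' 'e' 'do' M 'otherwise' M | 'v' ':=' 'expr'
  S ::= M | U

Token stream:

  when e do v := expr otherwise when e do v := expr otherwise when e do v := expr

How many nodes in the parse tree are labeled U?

[S [U when e do [M v := expr] otherwise [U when e do [M v := expr] otherwise [U when e do [S [M v := expr]]]]]]

3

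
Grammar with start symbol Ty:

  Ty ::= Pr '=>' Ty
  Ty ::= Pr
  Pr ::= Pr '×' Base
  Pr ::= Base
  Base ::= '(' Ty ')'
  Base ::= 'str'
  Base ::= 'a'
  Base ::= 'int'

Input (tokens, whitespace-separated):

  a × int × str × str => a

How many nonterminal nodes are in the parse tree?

[Ty [Pr [Pr [Pr [Pr [Base a]] × [Base int]] × [Base str]] × [Base str]] => [Ty [Pr [Base a]]]]

12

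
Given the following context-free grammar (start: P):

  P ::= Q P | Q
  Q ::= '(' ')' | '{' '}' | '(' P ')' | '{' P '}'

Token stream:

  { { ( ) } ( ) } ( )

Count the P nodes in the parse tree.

5

[P [Q { [P [Q { [P [Q ( )]] }] [P [Q ( )]]] }] [P [Q ( )]]]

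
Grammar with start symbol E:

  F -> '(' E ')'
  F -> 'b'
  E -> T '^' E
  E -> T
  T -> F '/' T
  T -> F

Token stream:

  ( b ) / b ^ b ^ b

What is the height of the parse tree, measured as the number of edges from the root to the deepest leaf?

6

[E [T [F ( [E [T [F b]]] )] / [T [F b]]] ^ [E [T [F b]] ^ [E [T [F b]]]]]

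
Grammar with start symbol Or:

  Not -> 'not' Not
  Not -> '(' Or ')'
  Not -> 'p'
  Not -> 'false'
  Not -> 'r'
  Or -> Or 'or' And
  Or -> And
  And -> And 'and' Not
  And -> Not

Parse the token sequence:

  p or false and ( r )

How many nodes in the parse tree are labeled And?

[Or [Or [And [Not p]]] or [And [And [Not false]] and [Not ( [Or [And [Not r]]] )]]]

4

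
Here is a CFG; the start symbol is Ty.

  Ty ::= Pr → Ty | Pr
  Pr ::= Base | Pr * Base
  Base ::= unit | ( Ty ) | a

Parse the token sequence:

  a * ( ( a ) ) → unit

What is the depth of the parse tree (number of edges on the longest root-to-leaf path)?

[Ty [Pr [Pr [Base a]] * [Base ( [Ty [Pr [Base ( [Ty [Pr [Base a]]] )]]] )]] → [Ty [Pr [Base unit]]]]

9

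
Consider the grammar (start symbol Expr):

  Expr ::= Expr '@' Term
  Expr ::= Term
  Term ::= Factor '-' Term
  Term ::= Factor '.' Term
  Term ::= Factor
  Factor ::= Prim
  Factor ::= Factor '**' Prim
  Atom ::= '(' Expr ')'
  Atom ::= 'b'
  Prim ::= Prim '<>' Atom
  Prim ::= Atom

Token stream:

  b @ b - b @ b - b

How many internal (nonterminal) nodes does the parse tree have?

23

[Expr [Expr [Expr [Term [Factor [Prim [Atom b]]]]] @ [Term [Factor [Prim [Atom b]]] - [Term [Factor [Prim [Atom b]]]]]] @ [Term [Factor [Prim [Atom b]]] - [Term [Factor [Prim [Atom b]]]]]]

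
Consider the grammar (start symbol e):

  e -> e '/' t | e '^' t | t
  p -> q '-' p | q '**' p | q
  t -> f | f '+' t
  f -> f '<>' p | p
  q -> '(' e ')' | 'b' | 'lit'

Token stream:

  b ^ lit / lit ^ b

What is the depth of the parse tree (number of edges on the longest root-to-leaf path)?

[e [e [e [e [t [f [p [q b]]]]] ^ [t [f [p [q lit]]]]] / [t [f [p [q lit]]]]] ^ [t [f [p [q b]]]]]

8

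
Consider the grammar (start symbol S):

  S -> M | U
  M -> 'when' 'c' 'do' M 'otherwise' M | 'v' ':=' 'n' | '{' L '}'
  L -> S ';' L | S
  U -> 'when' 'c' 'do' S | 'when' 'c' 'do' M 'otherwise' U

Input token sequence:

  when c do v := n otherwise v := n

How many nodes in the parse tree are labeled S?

[S [M when c do [M v := n] otherwise [M v := n]]]

1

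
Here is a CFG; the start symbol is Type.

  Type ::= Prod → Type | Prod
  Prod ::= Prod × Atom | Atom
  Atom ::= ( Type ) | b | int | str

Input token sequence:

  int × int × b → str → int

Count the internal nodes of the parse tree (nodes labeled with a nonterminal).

[Type [Prod [Prod [Prod [Atom int]] × [Atom int]] × [Atom b]] → [Type [Prod [Atom str]] → [Type [Prod [Atom int]]]]]

13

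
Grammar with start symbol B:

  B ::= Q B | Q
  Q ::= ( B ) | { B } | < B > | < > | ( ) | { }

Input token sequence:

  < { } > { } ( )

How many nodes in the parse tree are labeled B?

4

[B [Q < [B [Q { }]] >] [B [Q { }] [B [Q ( )]]]]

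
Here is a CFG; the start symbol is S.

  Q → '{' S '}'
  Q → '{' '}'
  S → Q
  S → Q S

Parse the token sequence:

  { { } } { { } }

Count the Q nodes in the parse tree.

4

[S [Q { [S [Q { }]] }] [S [Q { [S [Q { }]] }]]]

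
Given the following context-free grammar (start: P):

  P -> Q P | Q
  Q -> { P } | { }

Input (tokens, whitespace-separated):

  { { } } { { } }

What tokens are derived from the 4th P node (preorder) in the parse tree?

[P [Q { [P [Q { }]] }] [P [Q { [P [Q { }]] }]]]

{ }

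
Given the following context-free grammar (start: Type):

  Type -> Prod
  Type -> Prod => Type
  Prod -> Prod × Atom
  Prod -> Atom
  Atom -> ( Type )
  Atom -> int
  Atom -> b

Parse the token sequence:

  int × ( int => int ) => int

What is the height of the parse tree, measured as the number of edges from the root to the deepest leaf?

[Type [Prod [Prod [Atom int]] × [Atom ( [Type [Prod [Atom int]] => [Type [Prod [Atom int]]]] )]] => [Type [Prod [Atom int]]]]

7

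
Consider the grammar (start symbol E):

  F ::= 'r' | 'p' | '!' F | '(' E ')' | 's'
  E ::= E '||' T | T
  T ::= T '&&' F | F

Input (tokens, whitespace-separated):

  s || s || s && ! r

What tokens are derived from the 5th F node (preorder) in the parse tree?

r

[E [E [E [T [F s]]] || [T [F s]]] || [T [T [F s]] && [F ! [F r]]]]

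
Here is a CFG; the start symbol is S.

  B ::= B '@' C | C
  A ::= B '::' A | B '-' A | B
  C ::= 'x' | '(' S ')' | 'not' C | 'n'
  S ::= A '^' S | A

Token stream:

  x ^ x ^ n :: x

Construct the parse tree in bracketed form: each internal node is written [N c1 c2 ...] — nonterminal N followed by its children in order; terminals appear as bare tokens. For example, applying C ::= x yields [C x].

S
A ^ S
B ^ S
C ^ S
x ^ S
x ^ A ^ S
x ^ B ^ S
x ^ C ^ S
x ^ x ^ S
x ^ x ^ A
x ^ x ^ B :: A
x ^ x ^ C :: A
x ^ x ^ n :: A
x ^ x ^ n :: B
x ^ x ^ n :: C
x ^ x ^ n :: x

[S [A [B [C x]]] ^ [S [A [B [C x]]] ^ [S [A [B [C n]] :: [A [B [C x]]]]]]]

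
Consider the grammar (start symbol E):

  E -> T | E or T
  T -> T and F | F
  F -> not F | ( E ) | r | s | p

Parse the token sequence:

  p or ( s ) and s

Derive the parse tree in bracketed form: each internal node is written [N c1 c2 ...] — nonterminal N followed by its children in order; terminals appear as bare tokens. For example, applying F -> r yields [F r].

E
E or T
T or T
F or T
p or T
p or T and F
p or F and F
p or ( E ) and F
p or ( T ) and F
p or ( F ) and F
p or ( s ) and F
p or ( s ) and s

[E [E [T [F p]]] or [T [T [F ( [E [T [F s]]] )]] and [F s]]]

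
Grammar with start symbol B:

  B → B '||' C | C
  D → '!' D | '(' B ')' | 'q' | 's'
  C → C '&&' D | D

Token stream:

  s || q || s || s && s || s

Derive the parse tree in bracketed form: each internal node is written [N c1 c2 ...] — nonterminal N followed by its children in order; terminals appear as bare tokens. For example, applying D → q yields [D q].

B
B || C
B || C || C
B || C || C || C
B || C || C || C || C
C || C || C || C || C
D || C || C || C || C
s || C || C || C || C
s || D || C || C || C
s || q || C || C || C
s || q || D || C || C
s || q || s || C || C
s || q || s || C && D || C
s || q || s || D && D || C
s || q || s || s && D || C
s || q || s || s && s || C
s || q || s || s && s || D
s || q || s || s && s || s

[B [B [B [B [B [C [D s]]] || [C [D q]]] || [C [D s]]] || [C [C [D s]] && [D s]]] || [C [D s]]]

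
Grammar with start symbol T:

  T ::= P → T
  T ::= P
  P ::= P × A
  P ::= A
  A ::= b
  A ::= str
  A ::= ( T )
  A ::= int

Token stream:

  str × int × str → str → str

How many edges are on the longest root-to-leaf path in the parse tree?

[T [P [P [P [A str]] × [A int]] × [A str]] → [T [P [A str]] → [T [P [A str]]]]]

5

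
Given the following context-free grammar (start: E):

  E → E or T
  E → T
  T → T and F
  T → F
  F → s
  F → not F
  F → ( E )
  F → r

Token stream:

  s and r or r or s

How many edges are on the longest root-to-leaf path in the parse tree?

[E [E [E [T [T [F s]] and [F r]]] or [T [F r]]] or [T [F s]]]

6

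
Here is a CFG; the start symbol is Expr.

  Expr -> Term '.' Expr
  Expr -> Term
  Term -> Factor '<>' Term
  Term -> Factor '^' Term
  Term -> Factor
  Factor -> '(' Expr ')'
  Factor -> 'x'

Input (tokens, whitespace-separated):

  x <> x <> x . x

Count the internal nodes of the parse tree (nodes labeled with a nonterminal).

10

[Expr [Term [Factor x] <> [Term [Factor x] <> [Term [Factor x]]]] . [Expr [Term [Factor x]]]]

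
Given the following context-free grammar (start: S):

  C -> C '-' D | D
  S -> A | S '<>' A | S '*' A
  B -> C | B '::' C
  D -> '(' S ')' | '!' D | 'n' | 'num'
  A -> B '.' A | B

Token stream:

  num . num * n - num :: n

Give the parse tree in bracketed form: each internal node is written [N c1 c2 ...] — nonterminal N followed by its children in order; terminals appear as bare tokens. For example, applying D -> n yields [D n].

[S [S [A [B [C [D num]]] . [A [B [C [D num]]]]]] * [A [B [B [C [C [D n]] - [D num]]] :: [C [D n]]]]]

S
S * A
A * A
B . A * A
C . A * A
D . A * A
num . A * A
num . B * A
num . C * A
num . D * A
num . num * A
num . num * B
num . num * B :: C
num . num * C :: C
num . num * C - D :: C
num . num * D - D :: C
num . num * n - D :: C
num . num * n - num :: C
num . num * n - num :: D
num . num * n - num :: n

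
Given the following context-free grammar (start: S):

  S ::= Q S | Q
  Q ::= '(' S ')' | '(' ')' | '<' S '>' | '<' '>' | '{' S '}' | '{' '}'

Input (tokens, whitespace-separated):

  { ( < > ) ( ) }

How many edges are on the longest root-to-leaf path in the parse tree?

[S [Q { [S [Q ( [S [Q < >]] )] [S [Q ( )]]] }]]

6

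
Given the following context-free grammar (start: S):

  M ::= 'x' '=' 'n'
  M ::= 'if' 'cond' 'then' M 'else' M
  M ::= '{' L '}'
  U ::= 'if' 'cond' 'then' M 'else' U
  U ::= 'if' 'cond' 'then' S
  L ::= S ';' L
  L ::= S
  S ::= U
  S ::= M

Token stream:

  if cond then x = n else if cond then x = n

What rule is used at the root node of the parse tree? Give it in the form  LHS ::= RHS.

S ::= U

[S [U if cond then [M x = n] else [U if cond then [S [M x = n]]]]]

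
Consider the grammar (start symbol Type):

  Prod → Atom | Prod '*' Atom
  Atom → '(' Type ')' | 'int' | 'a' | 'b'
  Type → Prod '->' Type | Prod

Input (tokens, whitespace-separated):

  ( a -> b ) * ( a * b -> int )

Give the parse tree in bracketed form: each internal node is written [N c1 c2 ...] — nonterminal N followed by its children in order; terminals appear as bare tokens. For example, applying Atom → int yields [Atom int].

Type
Prod
Prod * Atom
Atom * Atom
( Type ) * Atom
( Prod -> Type ) * Atom
( Atom -> Type ) * Atom
( a -> Type ) * Atom
( a -> Prod ) * Atom
( a -> Atom ) * Atom
( a -> b ) * Atom
( a -> b ) * ( Type )
( a -> b ) * ( Prod -> Type )
( a -> b ) * ( Prod * Atom -> Type )
( a -> b ) * ( Atom * Atom -> Type )
( a -> b ) * ( a * Atom -> Type )
( a -> b ) * ( a * b -> Type )
( a -> b ) * ( a * b -> Prod )
( a -> b ) * ( a * b -> Atom )
( a -> b ) * ( a * b -> int )

[Type [Prod [Prod [Atom ( [Type [Prod [Atom a]] -> [Type [Prod [Atom b]]]] )]] * [Atom ( [Type [Prod [Prod [Atom a]] * [Atom b]] -> [Type [Prod [Atom int]]]] )]]]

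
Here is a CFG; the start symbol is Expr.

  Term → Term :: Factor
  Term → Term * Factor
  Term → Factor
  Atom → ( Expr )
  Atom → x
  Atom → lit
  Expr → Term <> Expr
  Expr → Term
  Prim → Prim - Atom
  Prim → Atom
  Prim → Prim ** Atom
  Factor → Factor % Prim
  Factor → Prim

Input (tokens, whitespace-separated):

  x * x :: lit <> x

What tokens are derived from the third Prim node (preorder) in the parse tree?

lit

[Expr [Term [Term [Term [Factor [Prim [Atom x]]]] * [Factor [Prim [Atom x]]]] :: [Factor [Prim [Atom lit]]]] <> [Expr [Term [Factor [Prim [Atom x]]]]]]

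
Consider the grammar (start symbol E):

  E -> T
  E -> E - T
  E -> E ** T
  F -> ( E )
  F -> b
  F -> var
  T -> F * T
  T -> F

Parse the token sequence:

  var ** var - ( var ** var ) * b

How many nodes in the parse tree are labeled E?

[E [E [E [T [F var]]] ** [T [F var]]] - [T [F ( [E [E [T [F var]]] ** [T [F var]]] )] * [T [F b]]]]

5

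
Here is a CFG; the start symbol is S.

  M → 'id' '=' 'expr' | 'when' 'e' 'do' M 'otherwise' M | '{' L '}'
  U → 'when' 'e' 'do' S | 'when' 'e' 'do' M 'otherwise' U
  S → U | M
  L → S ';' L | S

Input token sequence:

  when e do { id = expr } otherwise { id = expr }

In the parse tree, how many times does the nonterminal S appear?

[S [M when e do [M { [L [S [M id = expr]]] }] otherwise [M { [L [S [M id = expr]]] }]]]

3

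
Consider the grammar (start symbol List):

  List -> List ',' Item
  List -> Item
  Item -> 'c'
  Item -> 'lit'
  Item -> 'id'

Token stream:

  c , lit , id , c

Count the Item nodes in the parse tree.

4

[List [List [List [List [Item c]] , [Item lit]] , [Item id]] , [Item c]]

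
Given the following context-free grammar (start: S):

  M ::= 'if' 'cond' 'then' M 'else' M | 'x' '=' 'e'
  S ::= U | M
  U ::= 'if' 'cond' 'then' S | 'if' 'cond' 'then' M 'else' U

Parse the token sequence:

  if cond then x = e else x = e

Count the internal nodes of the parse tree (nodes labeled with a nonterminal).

4

[S [M if cond then [M x = e] else [M x = e]]]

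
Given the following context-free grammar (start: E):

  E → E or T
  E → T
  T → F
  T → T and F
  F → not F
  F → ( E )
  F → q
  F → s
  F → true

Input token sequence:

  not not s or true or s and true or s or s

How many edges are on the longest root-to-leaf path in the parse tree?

[E [E [E [E [E [T [F not [F not [F s]]]]] or [T [F true]]] or [T [T [F s]] and [F true]]] or [T [F s]]] or [T [F s]]]

9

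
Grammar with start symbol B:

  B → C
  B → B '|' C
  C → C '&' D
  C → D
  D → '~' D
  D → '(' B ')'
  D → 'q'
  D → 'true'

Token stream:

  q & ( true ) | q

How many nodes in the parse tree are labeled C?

4

[B [B [C [C [D q]] & [D ( [B [C [D true]]] )]]] | [C [D q]]]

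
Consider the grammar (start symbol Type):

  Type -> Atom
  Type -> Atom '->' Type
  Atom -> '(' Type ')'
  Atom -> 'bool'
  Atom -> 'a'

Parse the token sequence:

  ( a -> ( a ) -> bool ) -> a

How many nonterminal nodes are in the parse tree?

[Type [Atom ( [Type [Atom a] -> [Type [Atom ( [Type [Atom a]] )] -> [Type [Atom bool]]]] )] -> [Type [Atom a]]]

12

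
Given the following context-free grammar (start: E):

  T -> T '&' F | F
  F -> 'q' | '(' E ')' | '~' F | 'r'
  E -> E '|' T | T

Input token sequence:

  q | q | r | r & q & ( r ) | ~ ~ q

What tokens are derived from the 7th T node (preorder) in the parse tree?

r

[E [E [E [E [E [T [F q]]] | [T [F q]]] | [T [F r]]] | [T [T [T [F r]] & [F q]] & [F ( [E [T [F r]]] )]]] | [T [F ~ [F ~ [F q]]]]]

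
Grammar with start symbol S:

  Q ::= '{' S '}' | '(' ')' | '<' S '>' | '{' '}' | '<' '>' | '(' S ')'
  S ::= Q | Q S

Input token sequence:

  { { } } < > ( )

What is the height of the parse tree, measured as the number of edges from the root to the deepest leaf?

[S [Q { [S [Q { }]] }] [S [Q < >] [S [Q ( )]]]]

4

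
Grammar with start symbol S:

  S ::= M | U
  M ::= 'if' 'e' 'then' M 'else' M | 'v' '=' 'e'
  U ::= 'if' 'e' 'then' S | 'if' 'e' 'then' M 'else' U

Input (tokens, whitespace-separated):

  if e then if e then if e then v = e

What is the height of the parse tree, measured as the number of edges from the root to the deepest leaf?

[S [U if e then [S [U if e then [S [U if e then [S [M v = e]]]]]]]]

8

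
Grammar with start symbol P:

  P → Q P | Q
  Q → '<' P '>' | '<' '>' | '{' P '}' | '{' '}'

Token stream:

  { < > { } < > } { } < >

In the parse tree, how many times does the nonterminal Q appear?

[P [Q { [P [Q < >] [P [Q { }] [P [Q < >]]]] }] [P [Q { }] [P [Q < >]]]]

6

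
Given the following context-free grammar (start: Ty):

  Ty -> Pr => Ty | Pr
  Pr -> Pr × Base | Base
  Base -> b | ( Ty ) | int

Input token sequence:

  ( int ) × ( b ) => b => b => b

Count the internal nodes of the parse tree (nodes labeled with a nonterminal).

20

[Ty [Pr [Pr [Base ( [Ty [Pr [Base int]]] )]] × [Base ( [Ty [Pr [Base b]]] )]] => [Ty [Pr [Base b]] => [Ty [Pr [Base b]] => [Ty [Pr [Base b]]]]]]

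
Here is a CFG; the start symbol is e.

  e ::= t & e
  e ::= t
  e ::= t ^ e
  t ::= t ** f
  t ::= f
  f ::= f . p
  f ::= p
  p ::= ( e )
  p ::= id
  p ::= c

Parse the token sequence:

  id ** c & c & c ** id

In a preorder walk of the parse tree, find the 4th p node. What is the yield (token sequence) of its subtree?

[e [t [t [f [p id]]] ** [f [p c]]] & [e [t [f [p c]]] & [e [t [t [f [p c]]] ** [f [p id]]]]]]

c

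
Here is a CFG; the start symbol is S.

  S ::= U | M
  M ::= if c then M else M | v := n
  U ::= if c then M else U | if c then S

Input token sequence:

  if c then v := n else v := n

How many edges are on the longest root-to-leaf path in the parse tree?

3

[S [M if c then [M v := n] else [M v := n]]]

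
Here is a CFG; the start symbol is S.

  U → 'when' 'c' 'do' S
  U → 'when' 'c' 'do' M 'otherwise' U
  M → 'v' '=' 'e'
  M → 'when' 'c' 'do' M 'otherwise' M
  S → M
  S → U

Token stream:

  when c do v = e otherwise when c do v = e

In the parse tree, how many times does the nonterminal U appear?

2

[S [U when c do [M v = e] otherwise [U when c do [S [M v = e]]]]]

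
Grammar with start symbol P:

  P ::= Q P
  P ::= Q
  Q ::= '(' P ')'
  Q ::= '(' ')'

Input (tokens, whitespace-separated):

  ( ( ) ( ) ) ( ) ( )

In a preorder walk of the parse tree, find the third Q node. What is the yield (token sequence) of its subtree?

( )

[P [Q ( [P [Q ( )] [P [Q ( )]]] )] [P [Q ( )] [P [Q ( )]]]]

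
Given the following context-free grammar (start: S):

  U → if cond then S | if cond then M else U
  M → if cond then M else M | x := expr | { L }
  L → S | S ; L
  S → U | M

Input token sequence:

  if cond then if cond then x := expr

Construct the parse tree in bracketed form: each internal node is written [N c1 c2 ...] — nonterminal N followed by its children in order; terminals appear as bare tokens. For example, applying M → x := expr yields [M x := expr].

[S [U if cond then [S [U if cond then [S [M x := expr]]]]]]

S
U
if cond then S
if cond then U
if cond then if cond then S
if cond then if cond then M
if cond then if cond then x := expr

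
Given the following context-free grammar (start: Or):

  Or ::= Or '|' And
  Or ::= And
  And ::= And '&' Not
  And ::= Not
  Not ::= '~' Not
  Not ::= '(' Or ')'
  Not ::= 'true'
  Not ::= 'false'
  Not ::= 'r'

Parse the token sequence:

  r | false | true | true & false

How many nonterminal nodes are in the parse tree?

[Or [Or [Or [Or [And [Not r]]] | [And [Not false]]] | [And [Not true]]] | [And [And [Not true]] & [Not false]]]

14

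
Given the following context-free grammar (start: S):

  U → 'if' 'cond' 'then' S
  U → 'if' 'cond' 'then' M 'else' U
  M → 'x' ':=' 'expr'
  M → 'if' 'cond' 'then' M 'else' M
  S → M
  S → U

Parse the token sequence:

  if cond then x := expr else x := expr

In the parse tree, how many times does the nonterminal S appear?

1

[S [M if cond then [M x := expr] else [M x := expr]]]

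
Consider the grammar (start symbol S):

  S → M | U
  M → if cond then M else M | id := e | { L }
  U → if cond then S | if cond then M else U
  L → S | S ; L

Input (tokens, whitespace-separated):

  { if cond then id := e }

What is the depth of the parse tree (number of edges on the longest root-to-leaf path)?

[S [M { [L [S [U if cond then [S [M id := e]]]]] }]]

7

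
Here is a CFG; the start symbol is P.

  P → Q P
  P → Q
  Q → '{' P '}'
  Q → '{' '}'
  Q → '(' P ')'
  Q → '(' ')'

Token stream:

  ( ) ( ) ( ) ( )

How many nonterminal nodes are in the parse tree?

8

[P [Q ( )] [P [Q ( )] [P [Q ( )] [P [Q ( )]]]]]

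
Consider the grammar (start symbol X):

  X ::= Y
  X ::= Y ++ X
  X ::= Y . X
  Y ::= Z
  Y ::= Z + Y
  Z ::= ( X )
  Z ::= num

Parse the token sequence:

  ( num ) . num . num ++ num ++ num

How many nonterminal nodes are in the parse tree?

[X [Y [Z ( [X [Y [Z num]]] )]] . [X [Y [Z num]] . [X [Y [Z num]] ++ [X [Y [Z num]] ++ [X [Y [Z num]]]]]]]

18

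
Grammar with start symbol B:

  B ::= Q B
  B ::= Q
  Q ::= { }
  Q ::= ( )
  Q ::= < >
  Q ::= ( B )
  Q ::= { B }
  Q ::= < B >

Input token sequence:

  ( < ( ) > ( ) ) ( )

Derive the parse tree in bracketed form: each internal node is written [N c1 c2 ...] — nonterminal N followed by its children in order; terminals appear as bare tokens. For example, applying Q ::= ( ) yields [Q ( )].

[B [Q ( [B [Q < [B [Q ( )]] >] [B [Q ( )]]] )] [B [Q ( )]]]

B
Q B
( B ) B
( Q B ) B
( < B > B ) B
( < Q > B ) B
( < ( ) > B ) B
( < ( ) > Q ) B
( < ( ) > ( ) ) B
( < ( ) > ( ) ) Q
( < ( ) > ( ) ) ( )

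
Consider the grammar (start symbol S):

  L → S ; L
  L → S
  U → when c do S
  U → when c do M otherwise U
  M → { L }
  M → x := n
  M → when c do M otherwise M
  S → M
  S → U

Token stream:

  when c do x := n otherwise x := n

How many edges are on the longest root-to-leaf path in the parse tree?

[S [M when c do [M x := n] otherwise [M x := n]]]

3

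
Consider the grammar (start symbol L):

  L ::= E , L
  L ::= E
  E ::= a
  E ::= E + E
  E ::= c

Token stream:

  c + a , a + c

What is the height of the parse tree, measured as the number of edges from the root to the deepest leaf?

[L [E [E c] + [E a]] , [L [E [E a] + [E c]]]]

4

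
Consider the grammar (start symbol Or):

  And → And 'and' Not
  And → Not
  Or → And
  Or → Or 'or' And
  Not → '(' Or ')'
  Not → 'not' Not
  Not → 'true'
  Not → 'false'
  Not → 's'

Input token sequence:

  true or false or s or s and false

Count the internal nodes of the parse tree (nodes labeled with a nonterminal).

[Or [Or [Or [Or [And [Not true]]] or [And [Not false]]] or [And [Not s]]] or [And [And [Not s]] and [Not false]]]

14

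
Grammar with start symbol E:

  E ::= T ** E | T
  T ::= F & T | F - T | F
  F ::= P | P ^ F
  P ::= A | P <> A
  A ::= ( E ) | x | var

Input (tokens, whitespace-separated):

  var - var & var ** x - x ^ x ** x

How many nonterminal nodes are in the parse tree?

30

[E [T [F [P [A var]]] - [T [F [P [A var]]] & [T [F [P [A var]]]]]] ** [E [T [F [P [A x]]] - [T [F [P [A x]] ^ [F [P [A x]]]]]] ** [E [T [F [P [A x]]]]]]]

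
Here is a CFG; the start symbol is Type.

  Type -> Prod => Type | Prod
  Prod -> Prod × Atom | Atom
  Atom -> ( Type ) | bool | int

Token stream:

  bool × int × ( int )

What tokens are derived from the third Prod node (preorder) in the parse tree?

bool

[Type [Prod [Prod [Prod [Atom bool]] × [Atom int]] × [Atom ( [Type [Prod [Atom int]]] )]]]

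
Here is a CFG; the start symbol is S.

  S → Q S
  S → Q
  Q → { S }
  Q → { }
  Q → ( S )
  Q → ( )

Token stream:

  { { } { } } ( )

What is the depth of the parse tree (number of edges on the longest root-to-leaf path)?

[S [Q { [S [Q { }] [S [Q { }]]] }] [S [Q ( )]]]

5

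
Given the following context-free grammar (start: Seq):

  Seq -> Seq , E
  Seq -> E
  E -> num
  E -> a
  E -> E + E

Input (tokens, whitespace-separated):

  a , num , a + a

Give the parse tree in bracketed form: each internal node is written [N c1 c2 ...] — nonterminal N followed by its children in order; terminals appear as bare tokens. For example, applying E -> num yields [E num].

[Seq [Seq [Seq [E a]] , [E num]] , [E [E a] + [E a]]]

Seq
Seq , E
Seq , E , E
E , E , E
a , E , E
a , num , E
a , num , E + E
a , num , a + E
a , num , a + a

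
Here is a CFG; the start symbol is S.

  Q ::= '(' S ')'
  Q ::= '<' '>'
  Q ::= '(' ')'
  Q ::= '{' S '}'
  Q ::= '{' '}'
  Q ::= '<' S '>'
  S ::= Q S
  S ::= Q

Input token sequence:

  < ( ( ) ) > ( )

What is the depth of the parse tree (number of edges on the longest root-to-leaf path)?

6

[S [Q < [S [Q ( [S [Q ( )]] )]] >] [S [Q ( )]]]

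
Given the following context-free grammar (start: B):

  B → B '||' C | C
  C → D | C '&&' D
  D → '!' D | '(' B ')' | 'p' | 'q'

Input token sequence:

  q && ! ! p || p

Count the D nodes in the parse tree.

5

[B [B [C [C [D q]] && [D ! [D ! [D p]]]]] || [C [D p]]]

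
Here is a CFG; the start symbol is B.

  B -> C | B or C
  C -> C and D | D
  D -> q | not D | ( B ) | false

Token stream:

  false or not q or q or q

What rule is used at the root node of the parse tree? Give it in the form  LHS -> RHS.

B -> B or C

[B [B [B [B [C [D false]]] or [C [D not [D q]]]] or [C [D q]]] or [C [D q]]]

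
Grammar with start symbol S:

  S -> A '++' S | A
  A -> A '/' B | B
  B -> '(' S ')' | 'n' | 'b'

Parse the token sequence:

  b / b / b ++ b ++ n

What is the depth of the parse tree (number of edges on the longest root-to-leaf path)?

[S [A [A [A [B b]] / [B b]] / [B b]] ++ [S [A [B b]] ++ [S [A [B n]]]]]

5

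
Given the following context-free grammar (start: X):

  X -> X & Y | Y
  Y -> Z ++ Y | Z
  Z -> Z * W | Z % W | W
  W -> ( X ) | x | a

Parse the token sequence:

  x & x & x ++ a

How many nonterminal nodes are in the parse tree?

15

[X [X [X [Y [Z [W x]]]] & [Y [Z [W x]]]] & [Y [Z [W x]] ++ [Y [Z [W a]]]]]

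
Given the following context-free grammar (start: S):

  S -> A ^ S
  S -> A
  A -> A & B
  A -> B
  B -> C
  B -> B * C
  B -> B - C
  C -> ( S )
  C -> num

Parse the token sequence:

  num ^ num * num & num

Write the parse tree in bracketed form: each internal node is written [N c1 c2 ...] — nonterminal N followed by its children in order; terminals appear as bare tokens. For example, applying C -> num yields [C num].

[S [A [B [C num]]] ^ [S [A [A [B [B [C num]] * [C num]]] & [B [C num]]]]]

S
A ^ S
B ^ S
C ^ S
num ^ S
num ^ A
num ^ A & B
num ^ B & B
num ^ B * C & B
num ^ C * C & B
num ^ num * C & B
num ^ num * num & B
num ^ num * num & C
num ^ num * num & num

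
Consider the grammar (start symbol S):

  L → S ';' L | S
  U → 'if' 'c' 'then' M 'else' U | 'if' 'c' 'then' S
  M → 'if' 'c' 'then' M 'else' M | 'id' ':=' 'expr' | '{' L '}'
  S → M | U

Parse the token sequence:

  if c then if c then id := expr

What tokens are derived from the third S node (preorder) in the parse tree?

[S [U if c then [S [U if c then [S [M id := expr]]]]]]

id := expr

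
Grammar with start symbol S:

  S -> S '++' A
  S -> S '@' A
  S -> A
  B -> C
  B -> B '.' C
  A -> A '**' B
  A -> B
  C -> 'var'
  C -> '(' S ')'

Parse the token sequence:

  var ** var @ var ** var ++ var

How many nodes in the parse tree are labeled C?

[S [S [S [A [A [B [C var]]] ** [B [C var]]]] @ [A [A [B [C var]]] ** [B [C var]]]] ++ [A [B [C var]]]]

5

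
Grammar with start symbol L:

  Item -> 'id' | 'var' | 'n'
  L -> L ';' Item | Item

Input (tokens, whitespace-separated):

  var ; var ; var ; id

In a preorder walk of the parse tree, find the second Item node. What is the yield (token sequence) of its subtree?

[L [L [L [L [Item var]] ; [Item var]] ; [Item var]] ; [Item id]]

var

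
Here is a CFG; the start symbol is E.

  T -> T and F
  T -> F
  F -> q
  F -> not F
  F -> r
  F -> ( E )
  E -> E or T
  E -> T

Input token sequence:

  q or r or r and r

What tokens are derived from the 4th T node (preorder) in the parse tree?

[E [E [E [T [F q]]] or [T [F r]]] or [T [T [F r]] and [F r]]]

r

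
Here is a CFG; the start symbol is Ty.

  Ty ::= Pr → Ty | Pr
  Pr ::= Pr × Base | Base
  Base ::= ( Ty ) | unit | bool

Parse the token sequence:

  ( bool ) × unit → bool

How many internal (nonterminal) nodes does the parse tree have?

11

[Ty [Pr [Pr [Base ( [Ty [Pr [Base bool]]] )]] × [Base unit]] → [Ty [Pr [Base bool]]]]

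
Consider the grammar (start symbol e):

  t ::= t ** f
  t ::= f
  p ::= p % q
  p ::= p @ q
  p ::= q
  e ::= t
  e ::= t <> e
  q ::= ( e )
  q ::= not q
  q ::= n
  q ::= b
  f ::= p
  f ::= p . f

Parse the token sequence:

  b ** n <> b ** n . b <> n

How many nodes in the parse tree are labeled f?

[e [t [t [f [p [q b]]]] ** [f [p [q n]]]] <> [e [t [t [f [p [q b]]]] ** [f [p [q n]] . [f [p [q b]]]]] <> [e [t [f [p [q n]]]]]]]

6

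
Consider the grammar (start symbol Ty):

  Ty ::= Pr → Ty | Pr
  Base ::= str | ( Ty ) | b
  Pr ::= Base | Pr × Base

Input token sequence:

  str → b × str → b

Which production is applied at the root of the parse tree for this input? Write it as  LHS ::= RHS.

[Ty [Pr [Base str]] → [Ty [Pr [Pr [Base b]] × [Base str]] → [Ty [Pr [Base b]]]]]

Ty ::= Pr → Ty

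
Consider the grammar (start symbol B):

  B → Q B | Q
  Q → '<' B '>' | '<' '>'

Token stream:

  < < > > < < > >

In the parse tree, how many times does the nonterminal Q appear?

4

[B [Q < [B [Q < >]] >] [B [Q < [B [Q < >]] >]]]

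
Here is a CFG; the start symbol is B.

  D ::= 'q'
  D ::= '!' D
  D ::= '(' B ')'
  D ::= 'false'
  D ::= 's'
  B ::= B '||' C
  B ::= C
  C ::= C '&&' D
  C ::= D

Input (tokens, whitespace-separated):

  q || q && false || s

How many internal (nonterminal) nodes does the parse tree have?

11

[B [B [B [C [D q]]] || [C [C [D q]] && [D false]]] || [C [D s]]]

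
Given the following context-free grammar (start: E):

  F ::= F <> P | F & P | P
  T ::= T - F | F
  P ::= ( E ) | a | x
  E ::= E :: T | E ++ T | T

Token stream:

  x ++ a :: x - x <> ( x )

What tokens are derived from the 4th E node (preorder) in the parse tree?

x

[E [E [E [T [F [P x]]]] ++ [T [F [P a]]]] :: [T [T [F [P x]]] - [F [F [P x]] <> [P ( [E [T [F [P x]]]] )]]]]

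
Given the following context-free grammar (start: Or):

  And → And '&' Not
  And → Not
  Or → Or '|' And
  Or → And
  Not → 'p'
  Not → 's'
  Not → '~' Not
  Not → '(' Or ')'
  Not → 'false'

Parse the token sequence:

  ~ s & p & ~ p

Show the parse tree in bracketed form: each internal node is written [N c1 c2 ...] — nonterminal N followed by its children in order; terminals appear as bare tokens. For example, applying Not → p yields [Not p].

[Or [And [And [And [Not ~ [Not s]]] & [Not p]] & [Not ~ [Not p]]]]

Or
And
And & Not
And & Not & Not
Not & Not & Not
~ Not & Not & Not
~ s & Not & Not
~ s & p & Not
~ s & p & ~ Not
~ s & p & ~ p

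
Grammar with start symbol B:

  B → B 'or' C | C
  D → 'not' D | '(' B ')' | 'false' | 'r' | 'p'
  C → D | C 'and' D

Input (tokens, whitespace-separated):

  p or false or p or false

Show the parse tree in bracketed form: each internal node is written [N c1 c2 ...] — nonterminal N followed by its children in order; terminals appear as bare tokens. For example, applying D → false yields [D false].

[B [B [B [B [C [D p]]] or [C [D false]]] or [C [D p]]] or [C [D false]]]

B
B or C
B or C or C
B or C or C or C
C or C or C or C
D or C or C or C
p or C or C or C
p or D or C or C
p or false or C or C
p or false or D or C
p or false or p or C
p or false or p or D
p or false or p or false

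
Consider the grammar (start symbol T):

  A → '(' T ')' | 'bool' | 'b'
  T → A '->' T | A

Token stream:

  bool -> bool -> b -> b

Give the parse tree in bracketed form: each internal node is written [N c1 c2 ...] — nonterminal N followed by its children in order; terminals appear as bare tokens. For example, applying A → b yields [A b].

[T [A bool] -> [T [A bool] -> [T [A b] -> [T [A b]]]]]

T
A -> T
bool -> T
bool -> A -> T
bool -> bool -> T
bool -> bool -> A -> T
bool -> bool -> b -> T
bool -> bool -> b -> A
bool -> bool -> b -> b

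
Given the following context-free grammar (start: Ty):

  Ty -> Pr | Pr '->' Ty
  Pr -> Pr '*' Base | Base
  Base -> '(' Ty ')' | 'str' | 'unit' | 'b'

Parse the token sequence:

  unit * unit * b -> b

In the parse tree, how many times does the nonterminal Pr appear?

[Ty [Pr [Pr [Pr [Base unit]] * [Base unit]] * [Base b]] -> [Ty [Pr [Base b]]]]

4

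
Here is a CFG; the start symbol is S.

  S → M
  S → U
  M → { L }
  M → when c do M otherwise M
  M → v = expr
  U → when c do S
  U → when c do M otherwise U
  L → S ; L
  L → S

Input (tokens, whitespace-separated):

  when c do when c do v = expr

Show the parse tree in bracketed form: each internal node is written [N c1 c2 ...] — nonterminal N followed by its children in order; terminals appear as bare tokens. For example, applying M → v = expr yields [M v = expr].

S
U
when c do S
when c do U
when c do when c do S
when c do when c do M
when c do when c do v = expr

[S [U when c do [S [U when c do [S [M v = expr]]]]]]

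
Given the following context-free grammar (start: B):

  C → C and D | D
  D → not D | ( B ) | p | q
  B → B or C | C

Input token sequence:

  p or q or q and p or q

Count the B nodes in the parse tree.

[B [B [B [B [C [D p]]] or [C [D q]]] or [C [C [D q]] and [D p]]] or [C [D q]]]

4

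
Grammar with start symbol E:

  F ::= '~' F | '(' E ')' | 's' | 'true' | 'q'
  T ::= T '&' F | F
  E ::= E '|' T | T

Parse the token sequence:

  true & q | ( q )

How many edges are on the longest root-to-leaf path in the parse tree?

6

[E [E [T [T [F true]] & [F q]]] | [T [F ( [E [T [F q]]] )]]]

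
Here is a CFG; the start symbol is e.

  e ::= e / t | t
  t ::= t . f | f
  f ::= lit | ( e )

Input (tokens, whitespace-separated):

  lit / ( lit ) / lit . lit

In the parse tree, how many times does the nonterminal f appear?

[e [e [e [t [f lit]]] / [t [f ( [e [t [f lit]]] )]]] / [t [t [f lit]] . [f lit]]]

5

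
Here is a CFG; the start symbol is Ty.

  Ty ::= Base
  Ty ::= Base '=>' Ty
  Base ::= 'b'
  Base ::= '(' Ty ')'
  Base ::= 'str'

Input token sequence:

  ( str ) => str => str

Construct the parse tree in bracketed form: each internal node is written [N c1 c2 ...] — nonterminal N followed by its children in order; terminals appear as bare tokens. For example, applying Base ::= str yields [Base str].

[Ty [Base ( [Ty [Base str]] )] => [Ty [Base str] => [Ty [Base str]]]]

Ty
Base => Ty
( Ty ) => Ty
( Base ) => Ty
( str ) => Ty
( str ) => Base => Ty
( str ) => str => Ty
( str ) => str => Base
( str ) => str => str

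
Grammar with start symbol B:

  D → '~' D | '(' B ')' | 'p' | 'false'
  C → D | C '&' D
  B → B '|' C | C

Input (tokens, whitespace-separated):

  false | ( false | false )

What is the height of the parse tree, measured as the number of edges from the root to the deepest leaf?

7

[B [B [C [D false]]] | [C [D ( [B [B [C [D false]]] | [C [D false]]] )]]]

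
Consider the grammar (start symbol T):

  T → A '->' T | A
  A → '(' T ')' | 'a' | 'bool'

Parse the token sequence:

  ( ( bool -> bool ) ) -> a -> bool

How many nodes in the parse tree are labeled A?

6

[T [A ( [T [A ( [T [A bool] -> [T [A bool]]] )]] )] -> [T [A a] -> [T [A bool]]]]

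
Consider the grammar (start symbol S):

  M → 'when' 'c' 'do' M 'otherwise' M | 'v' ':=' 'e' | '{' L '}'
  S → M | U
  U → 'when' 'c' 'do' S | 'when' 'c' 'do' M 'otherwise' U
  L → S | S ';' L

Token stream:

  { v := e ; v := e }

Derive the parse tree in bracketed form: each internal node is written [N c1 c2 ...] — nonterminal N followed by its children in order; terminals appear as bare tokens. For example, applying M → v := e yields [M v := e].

S
M
{ L }
{ S ; L }
{ M ; L }
{ v := e ; L }
{ v := e ; S }
{ v := e ; M }
{ v := e ; v := e }

[S [M { [L [S [M v := e]] ; [L [S [M v := e]]]] }]]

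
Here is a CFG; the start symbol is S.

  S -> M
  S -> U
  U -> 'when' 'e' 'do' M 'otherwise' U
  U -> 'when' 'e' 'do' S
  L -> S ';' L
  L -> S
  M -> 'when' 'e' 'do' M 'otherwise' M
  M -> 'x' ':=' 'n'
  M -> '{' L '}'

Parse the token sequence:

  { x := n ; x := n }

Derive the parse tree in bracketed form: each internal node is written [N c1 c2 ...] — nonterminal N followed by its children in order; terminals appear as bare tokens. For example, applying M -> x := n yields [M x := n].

[S [M { [L [S [M x := n]] ; [L [S [M x := n]]]] }]]

S
M
{ L }
{ S ; L }
{ M ; L }
{ x := n ; L }
{ x := n ; S }
{ x := n ; M }
{ x := n ; x := n }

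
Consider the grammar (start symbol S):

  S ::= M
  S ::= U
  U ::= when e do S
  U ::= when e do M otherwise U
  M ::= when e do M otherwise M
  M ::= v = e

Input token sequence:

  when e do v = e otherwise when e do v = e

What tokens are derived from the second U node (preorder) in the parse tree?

when e do v = e

[S [U when e do [M v = e] otherwise [U when e do [S [M v = e]]]]]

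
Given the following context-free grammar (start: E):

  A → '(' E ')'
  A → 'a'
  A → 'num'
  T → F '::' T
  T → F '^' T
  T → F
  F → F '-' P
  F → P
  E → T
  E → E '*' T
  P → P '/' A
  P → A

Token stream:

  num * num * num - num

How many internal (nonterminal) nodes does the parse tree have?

[E [E [E [T [F [P [A num]]]]] * [T [F [P [A num]]]]] * [T [F [F [P [A num]]] - [P [A num]]]]]

18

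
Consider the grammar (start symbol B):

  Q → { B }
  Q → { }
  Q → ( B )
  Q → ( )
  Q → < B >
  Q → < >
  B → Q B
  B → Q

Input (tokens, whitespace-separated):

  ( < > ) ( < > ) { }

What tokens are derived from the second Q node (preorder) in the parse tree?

[B [Q ( [B [Q < >]] )] [B [Q ( [B [Q < >]] )] [B [Q { }]]]]

< >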